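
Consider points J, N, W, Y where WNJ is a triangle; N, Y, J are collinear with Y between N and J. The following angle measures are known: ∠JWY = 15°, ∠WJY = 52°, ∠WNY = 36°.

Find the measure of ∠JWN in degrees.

1. ∠NJW = 52°  [Y on ray JN]
2. ∠JNW = 36°  [Y on ray NJ]
3. ∠JWN = 92°  [△WNJ]

∠JWN = 92°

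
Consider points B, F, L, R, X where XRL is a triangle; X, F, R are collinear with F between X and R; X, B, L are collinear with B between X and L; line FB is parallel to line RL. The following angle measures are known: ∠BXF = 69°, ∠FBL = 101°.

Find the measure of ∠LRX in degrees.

∠LRX = 32°

1. ∠FBX = 79°  [linear pair at B on XL]
2. ∠BFX = 32°  [△XFB]
3. ∠LRX = 32°  [FB∥RL, corresponding at F]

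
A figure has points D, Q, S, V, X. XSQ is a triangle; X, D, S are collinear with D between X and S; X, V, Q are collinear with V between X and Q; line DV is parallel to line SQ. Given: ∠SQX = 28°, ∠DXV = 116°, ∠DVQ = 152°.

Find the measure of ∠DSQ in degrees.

∠DSQ = 36°

1. ∠DVX = 28°  [DV∥SQ, corresponding at V]
2. ∠VDX = 36°  [△XDV]
3. ∠SDV = 144°  [linear pair at D on XS]
4. ∠DSQ = 36°  [DV∥SQ, co-interior at S–D]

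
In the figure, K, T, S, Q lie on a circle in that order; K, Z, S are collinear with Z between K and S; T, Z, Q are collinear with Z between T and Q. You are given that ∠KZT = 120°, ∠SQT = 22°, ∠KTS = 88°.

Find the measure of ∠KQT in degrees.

∠KQT = 70°

1. ∠SKT = 22°  [same arc TS]
2. ∠KST = 70°  [△KTS]
3. ∠KQT = 70°  [same arc KT]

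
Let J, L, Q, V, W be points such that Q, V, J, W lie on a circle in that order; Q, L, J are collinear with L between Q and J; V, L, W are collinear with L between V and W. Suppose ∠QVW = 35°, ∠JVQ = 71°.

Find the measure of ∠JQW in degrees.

1. ∠QJW = 35°  [same arc QW]
2. ∠JWQ = 109°  [cyclic QVJW, opposite ∠V+∠W]
3. ∠JQW = 36°  [△QJW]

∠JQW = 36°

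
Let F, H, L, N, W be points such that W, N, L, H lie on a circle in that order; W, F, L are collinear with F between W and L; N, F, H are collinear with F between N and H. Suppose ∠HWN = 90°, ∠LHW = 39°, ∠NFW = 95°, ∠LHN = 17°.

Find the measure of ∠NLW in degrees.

1. ∠LNW = 141°  [cyclic WNLH, opposite ∠N+∠H]
2. ∠LWN = 17°  [same arc NL]
3. ∠NLW = 22°  [△WNL]

∠NLW = 22°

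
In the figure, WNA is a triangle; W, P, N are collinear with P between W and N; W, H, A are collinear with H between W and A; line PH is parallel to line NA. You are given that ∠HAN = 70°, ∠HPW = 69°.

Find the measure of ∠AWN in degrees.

∠AWN = 41°

1. ∠NAW = 70°  [H on ray AW]
2. ∠ANW = 69°  [PH∥NA, corresponding at P]
3. ∠AWN = 41°  [△WNA]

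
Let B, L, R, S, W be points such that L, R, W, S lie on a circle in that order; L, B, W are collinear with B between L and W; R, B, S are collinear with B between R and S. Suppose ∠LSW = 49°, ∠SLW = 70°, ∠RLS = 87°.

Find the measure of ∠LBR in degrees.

∠LBR = 102°

1. ∠LWS = 61°  [△LWS]
2. ∠SRW = 70°  [same arc WS]
3. ∠RWS = 93°  [cyclic LRWS, opposite ∠L+∠W]
4. ∠LRS = 61°  [same arc LS]
5. ∠RSW = 17°  [△RWS]
6. ∠RLW = 17°  [same arc RW]
7. ∠LBR = 102°  [△LBR]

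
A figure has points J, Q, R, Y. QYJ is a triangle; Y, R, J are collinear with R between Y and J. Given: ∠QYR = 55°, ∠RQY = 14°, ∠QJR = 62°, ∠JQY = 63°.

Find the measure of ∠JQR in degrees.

1. ∠QRY = 111°  [△QYR]
2. ∠JRQ = 69°  [linear pair at R on YJ]
3. ∠JQR = 49°  [△QRJ]

∠JQR = 49°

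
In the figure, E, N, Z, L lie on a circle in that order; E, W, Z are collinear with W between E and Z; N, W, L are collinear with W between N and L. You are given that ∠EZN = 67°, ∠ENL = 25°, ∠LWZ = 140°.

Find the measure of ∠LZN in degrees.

∠LZN = 92°

1. ∠ELN = 67°  [same arc EN]
2. ∠LEN = 88°  [△ENL]
3. ∠LZN = 92°  [cyclic ENZL, opposite ∠E+∠Z]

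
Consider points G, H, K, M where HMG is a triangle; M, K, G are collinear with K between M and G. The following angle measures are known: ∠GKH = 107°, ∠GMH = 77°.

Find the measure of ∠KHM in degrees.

1. ∠HKM = 73°  [linear pair at K on MG]
2. ∠HMK = 77°  [K on ray MG]
3. ∠KHM = 30°  [△HMK]

∠KHM = 30°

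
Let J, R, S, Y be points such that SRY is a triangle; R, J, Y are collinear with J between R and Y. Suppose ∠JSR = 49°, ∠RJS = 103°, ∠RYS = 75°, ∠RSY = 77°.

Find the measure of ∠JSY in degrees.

∠JSY = 28°

1. ∠SJY = 77°  [linear pair at J on RY]
2. ∠JYS = 75°  [J on ray YR]
3. ∠JSY = 28°  [△SJY]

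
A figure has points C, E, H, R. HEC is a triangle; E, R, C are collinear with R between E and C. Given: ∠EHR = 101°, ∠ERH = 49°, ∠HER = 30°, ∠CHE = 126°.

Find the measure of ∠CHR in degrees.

∠CHR = 25°

1. ∠CRH = 131°  [linear pair at R on EC]
2. ∠CEH = 30°  [R on ray EC]
3. ∠ECH = 24°  [△HEC]
4. ∠HCR = 24°  [R on ray CE]
5. ∠CHR = 25°  [△HRC]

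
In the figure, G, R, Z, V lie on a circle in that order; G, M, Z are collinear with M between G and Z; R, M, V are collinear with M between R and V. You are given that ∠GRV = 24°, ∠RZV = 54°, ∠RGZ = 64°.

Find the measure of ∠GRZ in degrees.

∠GRZ = 86°

1. ∠GMR = 92°  [△GMR]
2. ∠RVZ = 64°  [same arc RZ]
3. ∠RMZ = 88°  [linear pair at M on GZ]
4. ∠VRZ = 62°  [△RZV]
5. ∠GZR = 30°  [△RMZ]
6. ∠GRZ = 86°  [△GRZ]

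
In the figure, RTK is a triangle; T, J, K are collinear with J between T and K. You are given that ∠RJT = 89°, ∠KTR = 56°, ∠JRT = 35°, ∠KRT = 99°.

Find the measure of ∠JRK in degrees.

1. ∠KJR = 91°  [linear pair at J on TK]
2. ∠RKT = 25°  [△RTK]
3. ∠JKR = 25°  [J on ray KT]
4. ∠JRK = 64°  [△RJK]

∠JRK = 64°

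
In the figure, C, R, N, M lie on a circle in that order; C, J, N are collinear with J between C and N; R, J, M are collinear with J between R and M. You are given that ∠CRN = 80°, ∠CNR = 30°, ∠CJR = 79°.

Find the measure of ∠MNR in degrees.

1. ∠NCR = 70°  [△CRN]
2. ∠NJR = 101°  [linear pair at J on CN]
3. ∠NMR = 70°  [same arc RN]
4. ∠MRN = 49°  [△RJN]
5. ∠MNR = 61°  [△RNM]

∠MNR = 61°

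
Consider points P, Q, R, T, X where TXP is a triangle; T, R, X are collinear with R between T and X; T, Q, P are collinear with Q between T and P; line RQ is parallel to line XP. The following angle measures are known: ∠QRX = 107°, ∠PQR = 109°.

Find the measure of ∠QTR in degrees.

1. ∠QRT = 73°  [linear pair at R on TX]
2. ∠RQT = 71°  [linear pair at Q on TP]
3. ∠QTR = 36°  [△TRQ]

∠QTR = 36°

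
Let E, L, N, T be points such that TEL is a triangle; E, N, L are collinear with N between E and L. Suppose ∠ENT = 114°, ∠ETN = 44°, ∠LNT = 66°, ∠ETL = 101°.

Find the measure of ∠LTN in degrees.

1. ∠NET = 22°  [△TEN]
2. ∠LET = 22°  [N on ray EL]
3. ∠ELT = 57°  [△TEL]
4. ∠NLT = 57°  [N on ray LE]
5. ∠LTN = 57°  [△TNL]

∠LTN = 57°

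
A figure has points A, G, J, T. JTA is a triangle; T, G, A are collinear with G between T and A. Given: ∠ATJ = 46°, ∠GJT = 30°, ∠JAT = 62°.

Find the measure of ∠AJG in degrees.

∠AJG = 42°

1. ∠GTJ = 46°  [G on ray TA]
2. ∠JGT = 104°  [△JTG]
3. ∠GAJ = 62°  [G on ray AT]
4. ∠AGJ = 76°  [linear pair at G on TA]
5. ∠AJG = 42°  [△JGA]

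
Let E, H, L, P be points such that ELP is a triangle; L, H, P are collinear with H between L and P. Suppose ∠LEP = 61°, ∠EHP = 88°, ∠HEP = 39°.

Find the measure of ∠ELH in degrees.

∠ELH = 66°

1. ∠EPH = 53°  [△EHP]
2. ∠EPL = 53°  [H on ray PL]
3. ∠ELP = 66°  [△ELP]
4. ∠ELH = 66°  [H on ray LP]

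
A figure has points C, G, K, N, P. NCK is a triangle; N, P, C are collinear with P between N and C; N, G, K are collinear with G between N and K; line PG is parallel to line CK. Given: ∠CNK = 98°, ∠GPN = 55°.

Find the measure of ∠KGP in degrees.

∠KGP = 153°

1. ∠GNP = 98°  [P on NC, G on NK]
2. ∠NGP = 27°  [△NPG]
3. ∠KGP = 153°  [linear pair at G on NK]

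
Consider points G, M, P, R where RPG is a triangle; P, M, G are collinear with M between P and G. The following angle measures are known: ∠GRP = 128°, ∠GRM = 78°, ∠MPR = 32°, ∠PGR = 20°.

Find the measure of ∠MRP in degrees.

1. ∠MGR = 20°  [M on ray GP]
2. ∠GMR = 82°  [△RMG]
3. ∠PMR = 98°  [linear pair at M on PG]
4. ∠MRP = 50°  [△RPM]

∠MRP = 50°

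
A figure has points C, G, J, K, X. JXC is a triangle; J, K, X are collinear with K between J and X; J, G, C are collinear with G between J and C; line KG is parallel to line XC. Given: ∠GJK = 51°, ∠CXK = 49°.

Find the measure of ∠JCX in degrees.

∠JCX = 80°

1. ∠CJX = 51°  [K on JX, G on JC]
2. ∠CXJ = 49°  [K on ray XJ]
3. ∠JCX = 80°  [△JXC]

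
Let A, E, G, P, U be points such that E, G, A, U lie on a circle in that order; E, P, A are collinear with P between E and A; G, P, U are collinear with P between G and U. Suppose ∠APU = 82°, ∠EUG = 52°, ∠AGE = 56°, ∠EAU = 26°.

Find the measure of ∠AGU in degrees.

1. ∠EPG = 82°  [vertical angles at P]
2. ∠EAG = 52°  [same arc EG]
3. ∠APG = 98°  [linear pair at P on EA]
4. ∠AGU = 30°  [△GPA]

∠AGU = 30°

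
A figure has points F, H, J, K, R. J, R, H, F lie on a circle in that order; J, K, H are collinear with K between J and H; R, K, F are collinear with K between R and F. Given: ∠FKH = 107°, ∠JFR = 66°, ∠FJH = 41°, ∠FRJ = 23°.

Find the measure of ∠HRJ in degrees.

∠HRJ = 64°

1. ∠JKR = 107°  [vertical angles at K]
2. ∠JHR = 66°  [same arc JR]
3. ∠HJR = 50°  [△JKR]
4. ∠HRJ = 64°  [△JRH]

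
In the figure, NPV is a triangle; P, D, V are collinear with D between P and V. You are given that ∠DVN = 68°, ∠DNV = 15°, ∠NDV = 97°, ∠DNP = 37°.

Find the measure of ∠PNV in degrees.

∠PNV = 52°

1. ∠NVP = 68°  [D on ray VP]
2. ∠NDP = 83°  [linear pair at D on PV]
3. ∠DPN = 60°  [△NPD]
4. ∠NPV = 60°  [D on ray PV]
5. ∠PNV = 52°  [△NPV]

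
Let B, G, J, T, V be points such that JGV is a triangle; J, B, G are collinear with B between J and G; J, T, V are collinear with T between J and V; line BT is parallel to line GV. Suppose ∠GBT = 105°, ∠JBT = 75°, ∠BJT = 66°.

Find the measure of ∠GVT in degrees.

1. ∠BTJ = 39°  [△JBT]
2. ∠BTV = 141°  [linear pair at T on JV]
3. ∠GVT = 39°  [BT∥GV, co-interior at V–T]

∠GVT = 39°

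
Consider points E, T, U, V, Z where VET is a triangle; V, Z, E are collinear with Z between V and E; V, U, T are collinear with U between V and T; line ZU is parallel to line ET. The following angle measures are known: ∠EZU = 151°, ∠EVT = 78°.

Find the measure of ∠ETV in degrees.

∠ETV = 73°

1. ∠UZV = 29°  [linear pair at Z on VE]
2. ∠UVZ = 78°  [Z on VE, U on VT]
3. ∠VUZ = 73°  [△VZU]
4. ∠ETV = 73°  [ZU∥ET, corresponding at U]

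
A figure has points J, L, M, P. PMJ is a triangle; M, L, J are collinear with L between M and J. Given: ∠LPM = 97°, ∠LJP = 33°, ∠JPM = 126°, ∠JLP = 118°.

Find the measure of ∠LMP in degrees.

1. ∠MJP = 33°  [L on ray JM]
2. ∠JMP = 21°  [△PMJ]
3. ∠LMP = 21°  [L on ray MJ]

∠LMP = 21°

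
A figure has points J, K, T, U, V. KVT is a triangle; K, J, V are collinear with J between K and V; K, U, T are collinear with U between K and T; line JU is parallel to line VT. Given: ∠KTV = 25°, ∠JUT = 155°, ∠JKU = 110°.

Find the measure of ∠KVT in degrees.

∠KVT = 45°

1. ∠JUK = 25°  [JU∥VT, corresponding at U]
2. ∠KJU = 45°  [△KJU]
3. ∠KVT = 45°  [JU∥VT, corresponding at J]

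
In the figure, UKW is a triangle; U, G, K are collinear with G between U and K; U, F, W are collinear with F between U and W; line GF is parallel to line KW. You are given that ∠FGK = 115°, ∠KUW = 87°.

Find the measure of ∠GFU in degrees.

∠GFU = 28°

1. ∠FGU = 65°  [linear pair at G on UK]
2. ∠FUG = 87°  [G on UK, F on UW]
3. ∠GFU = 28°  [△UGF]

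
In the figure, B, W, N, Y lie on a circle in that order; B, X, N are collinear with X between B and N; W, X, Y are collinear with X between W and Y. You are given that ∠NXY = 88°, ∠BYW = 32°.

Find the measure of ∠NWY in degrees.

∠NWY = 56°

1. ∠BXW = 88°  [vertical angles at X]
2. ∠BNW = 32°  [same arc BW]
3. ∠NXW = 92°  [linear pair at X on BN]
4. ∠NWY = 56°  [△WXN]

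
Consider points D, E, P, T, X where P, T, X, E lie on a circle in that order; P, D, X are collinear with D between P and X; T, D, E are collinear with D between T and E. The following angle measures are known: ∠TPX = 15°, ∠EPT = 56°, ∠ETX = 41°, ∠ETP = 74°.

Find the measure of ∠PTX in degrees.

1. ∠PET = 50°  [△PTE]
2. ∠PXT = 50°  [same arc PT]
3. ∠PTX = 115°  [△PTX]

∠PTX = 115°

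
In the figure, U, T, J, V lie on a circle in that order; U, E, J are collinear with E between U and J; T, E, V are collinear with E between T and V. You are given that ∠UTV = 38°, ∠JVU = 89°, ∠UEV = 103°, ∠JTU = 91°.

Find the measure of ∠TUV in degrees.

1. ∠UJV = 38°  [same arc UV]
2. ∠JUV = 53°  [△UJV]
3. ∠TVU = 24°  [△UEV]
4. ∠TUV = 118°  [△UTV]

∠TUV = 118°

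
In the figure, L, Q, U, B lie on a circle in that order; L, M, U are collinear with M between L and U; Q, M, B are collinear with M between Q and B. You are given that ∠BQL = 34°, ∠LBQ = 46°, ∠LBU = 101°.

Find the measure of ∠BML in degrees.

∠BML = 89°

1. ∠BUL = 34°  [same arc LB]
2. ∠BLU = 45°  [△LUB]
3. ∠BML = 89°  [△LMB]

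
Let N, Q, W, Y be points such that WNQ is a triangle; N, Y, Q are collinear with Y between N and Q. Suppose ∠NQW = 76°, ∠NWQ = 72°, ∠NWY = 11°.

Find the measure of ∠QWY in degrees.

∠QWY = 61°

1. ∠QNW = 32°  [△WNQ]
2. ∠WQY = 76°  [Y on ray QN]
3. ∠WNY = 32°  [Y on ray NQ]
4. ∠NYW = 137°  [△WNY]
5. ∠QYW = 43°  [linear pair at Y on NQ]
6. ∠QWY = 61°  [△WYQ]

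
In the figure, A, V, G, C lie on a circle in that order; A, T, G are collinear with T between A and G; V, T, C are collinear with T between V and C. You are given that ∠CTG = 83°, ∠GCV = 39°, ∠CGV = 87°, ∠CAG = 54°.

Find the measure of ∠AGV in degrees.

∠AGV = 29°

1. ∠ATV = 83°  [vertical angles at T]
2. ∠CVG = 54°  [△VGC]
3. ∠GTV = 97°  [linear pair at T on AG]
4. ∠AGV = 29°  [△VTG]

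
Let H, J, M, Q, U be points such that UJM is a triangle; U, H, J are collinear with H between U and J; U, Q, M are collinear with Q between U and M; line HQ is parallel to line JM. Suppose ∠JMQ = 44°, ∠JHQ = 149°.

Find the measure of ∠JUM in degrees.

∠JUM = 105°

1. ∠JMU = 44°  [Q on ray MU]
2. ∠QHU = 31°  [linear pair at H on UJ]
3. ∠HQU = 44°  [HQ∥JM, corresponding at Q]
4. ∠HUQ = 105°  [△UHQ]
5. ∠JUM = 105°  [H on UJ, Q on UM]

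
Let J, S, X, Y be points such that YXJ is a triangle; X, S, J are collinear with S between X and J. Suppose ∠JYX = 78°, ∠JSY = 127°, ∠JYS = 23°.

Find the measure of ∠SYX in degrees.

∠SYX = 55°

1. ∠SJY = 30°  [△YSJ]
2. ∠XSY = 53°  [linear pair at S on XJ]
3. ∠XJY = 30°  [S on ray JX]
4. ∠JXY = 72°  [△YXJ]
5. ∠SXY = 72°  [S on ray XJ]
6. ∠SYX = 55°  [△YXS]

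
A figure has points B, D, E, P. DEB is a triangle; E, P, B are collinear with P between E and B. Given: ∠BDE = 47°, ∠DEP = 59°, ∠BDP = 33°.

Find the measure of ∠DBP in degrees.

1. ∠BED = 59°  [P on ray EB]
2. ∠DBE = 74°  [△DEB]
3. ∠DBP = 74°  [P on ray BE]

∠DBP = 74°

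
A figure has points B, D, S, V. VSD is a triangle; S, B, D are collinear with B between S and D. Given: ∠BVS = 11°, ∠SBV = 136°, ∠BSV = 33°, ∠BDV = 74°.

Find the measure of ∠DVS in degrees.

1. ∠DSV = 33°  [B on ray SD]
2. ∠SDV = 74°  [B on ray DS]
3. ∠DVS = 73°  [△VSD]

∠DVS = 73°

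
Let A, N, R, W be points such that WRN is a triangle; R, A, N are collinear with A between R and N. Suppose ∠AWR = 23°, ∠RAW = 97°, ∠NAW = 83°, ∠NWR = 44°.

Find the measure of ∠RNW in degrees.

∠RNW = 76°

1. ∠ARW = 60°  [△WRA]
2. ∠NRW = 60°  [A on ray RN]
3. ∠RNW = 76°  [△WRN]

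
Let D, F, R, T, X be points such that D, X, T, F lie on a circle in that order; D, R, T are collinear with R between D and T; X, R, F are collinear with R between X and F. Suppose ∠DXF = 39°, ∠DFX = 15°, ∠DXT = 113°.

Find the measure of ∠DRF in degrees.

∠DRF = 91°

1. ∠DTF = 39°  [same arc DF]
2. ∠DFT = 67°  [cyclic DXTF, opposite ∠X+∠F]
3. ∠FDT = 74°  [△DTF]
4. ∠DRF = 91°  [△DRF]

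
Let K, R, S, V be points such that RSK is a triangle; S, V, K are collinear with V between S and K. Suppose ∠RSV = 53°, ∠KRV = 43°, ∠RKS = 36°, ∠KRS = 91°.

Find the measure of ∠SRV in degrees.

1. ∠RKV = 36°  [V on ray KS]
2. ∠KVR = 101°  [△RVK]
3. ∠RVS = 79°  [linear pair at V on SK]
4. ∠SRV = 48°  [△RSV]

∠SRV = 48°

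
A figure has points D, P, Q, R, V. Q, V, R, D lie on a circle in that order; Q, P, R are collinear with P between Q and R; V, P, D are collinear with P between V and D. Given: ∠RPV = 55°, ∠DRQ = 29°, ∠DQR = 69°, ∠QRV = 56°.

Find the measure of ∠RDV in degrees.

∠RDV = 26°

1. ∠DPQ = 55°  [vertical angles at P]
2. ∠DPR = 125°  [linear pair at P on QR]
3. ∠RDV = 26°  [△RPD]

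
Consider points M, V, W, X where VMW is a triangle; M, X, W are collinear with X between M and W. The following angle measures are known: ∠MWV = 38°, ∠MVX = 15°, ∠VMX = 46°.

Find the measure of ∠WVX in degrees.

∠WVX = 81°

1. ∠VWX = 38°  [X on ray WM]
2. ∠MXV = 119°  [△VMX]
3. ∠VXW = 61°  [linear pair at X on MW]
4. ∠WVX = 81°  [△VXW]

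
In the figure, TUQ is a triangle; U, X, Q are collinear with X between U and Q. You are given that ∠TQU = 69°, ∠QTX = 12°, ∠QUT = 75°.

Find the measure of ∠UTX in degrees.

∠UTX = 24°

1. ∠TQX = 69°  [X on ray QU]
2. ∠QXT = 99°  [△TXQ]
3. ∠TUX = 75°  [X on ray UQ]
4. ∠TXU = 81°  [linear pair at X on UQ]
5. ∠UTX = 24°  [△TUX]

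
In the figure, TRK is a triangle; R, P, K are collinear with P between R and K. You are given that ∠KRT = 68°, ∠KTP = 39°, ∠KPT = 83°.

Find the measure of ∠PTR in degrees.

∠PTR = 15°

1. ∠PRT = 68°  [P on ray RK]
2. ∠RPT = 97°  [linear pair at P on RK]
3. ∠PTR = 15°  [△TRP]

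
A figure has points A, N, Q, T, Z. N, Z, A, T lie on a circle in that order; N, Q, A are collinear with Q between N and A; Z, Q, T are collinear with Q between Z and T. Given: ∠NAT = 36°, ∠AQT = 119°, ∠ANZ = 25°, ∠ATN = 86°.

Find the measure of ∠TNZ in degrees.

1. ∠NZT = 36°  [same arc NT]
2. ∠ANT = 58°  [△NAT]
3. ∠NQT = 61°  [linear pair at Q on NA]
4. ∠NTZ = 61°  [△NQT]
5. ∠TNZ = 83°  [△NZT]

∠TNZ = 83°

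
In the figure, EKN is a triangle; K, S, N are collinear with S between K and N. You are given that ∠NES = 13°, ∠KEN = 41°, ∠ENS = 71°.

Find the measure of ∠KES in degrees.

1. ∠ESN = 96°  [△ESN]
2. ∠ENK = 71°  [S on ray NK]
3. ∠ESK = 84°  [linear pair at S on KN]
4. ∠EKN = 68°  [△EKN]
5. ∠EKS = 68°  [S on ray KN]
6. ∠KES = 28°  [△EKS]

∠KES = 28°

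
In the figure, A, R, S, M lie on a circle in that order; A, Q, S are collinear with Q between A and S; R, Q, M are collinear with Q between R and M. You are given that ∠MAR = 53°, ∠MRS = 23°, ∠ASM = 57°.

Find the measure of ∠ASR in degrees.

∠ASR = 70°

1. ∠MSR = 127°  [cyclic ARSM, opposite ∠A+∠S]
2. ∠MAS = 23°  [same arc SM]
3. ∠RMS = 30°  [△RSM]
4. ∠AMS = 100°  [△ASM]
5. ∠RAS = 30°  [same arc RS]
6. ∠ARS = 80°  [cyclic ARSM, opposite ∠R+∠M]
7. ∠ASR = 70°  [△ARS]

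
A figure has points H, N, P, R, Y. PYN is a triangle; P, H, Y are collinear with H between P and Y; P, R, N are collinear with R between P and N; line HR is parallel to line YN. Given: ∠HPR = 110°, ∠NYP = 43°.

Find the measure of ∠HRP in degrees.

∠HRP = 27°

1. ∠NPY = 110°  [H on PY, R on PN]
2. ∠PNY = 27°  [△PYN]
3. ∠HRP = 27°  [HR∥YN, corresponding at R]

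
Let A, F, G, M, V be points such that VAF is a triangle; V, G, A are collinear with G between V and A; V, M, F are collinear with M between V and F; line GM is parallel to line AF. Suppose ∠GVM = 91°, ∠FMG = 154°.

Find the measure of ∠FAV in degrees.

1. ∠GMV = 26°  [linear pair at M on VF]
2. ∠MGV = 63°  [△VGM]
3. ∠FAV = 63°  [GM∥AF, corresponding at G]

∠FAV = 63°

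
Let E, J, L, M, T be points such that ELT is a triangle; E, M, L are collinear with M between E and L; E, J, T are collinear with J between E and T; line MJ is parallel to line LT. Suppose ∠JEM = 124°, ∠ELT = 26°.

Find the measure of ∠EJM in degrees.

∠EJM = 30°

1. ∠LET = 124°  [M on EL, J on ET]
2. ∠ETL = 30°  [△ELT]
3. ∠EJM = 30°  [MJ∥LT, corresponding at J]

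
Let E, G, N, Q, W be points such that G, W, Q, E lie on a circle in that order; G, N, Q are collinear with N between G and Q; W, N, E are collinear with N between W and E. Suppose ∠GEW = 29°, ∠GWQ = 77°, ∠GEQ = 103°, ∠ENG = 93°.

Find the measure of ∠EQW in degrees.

1. ∠GQW = 29°  [same arc GW]
2. ∠QGW = 74°  [△GWQ]
3. ∠QNW = 93°  [vertical angles at N]
4. ∠EWQ = 58°  [△WNQ]
5. ∠QEW = 74°  [same arc WQ]
6. ∠EQW = 48°  [△WQE]

∠EQW = 48°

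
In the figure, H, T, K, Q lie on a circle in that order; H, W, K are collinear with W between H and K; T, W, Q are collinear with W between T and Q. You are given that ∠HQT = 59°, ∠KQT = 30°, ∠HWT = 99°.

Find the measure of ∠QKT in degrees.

1. ∠HKT = 59°  [same arc HT]
2. ∠KWT = 81°  [linear pair at W on HK]
3. ∠KTQ = 40°  [△TWK]
4. ∠QKT = 110°  [△TKQ]

∠QKT = 110°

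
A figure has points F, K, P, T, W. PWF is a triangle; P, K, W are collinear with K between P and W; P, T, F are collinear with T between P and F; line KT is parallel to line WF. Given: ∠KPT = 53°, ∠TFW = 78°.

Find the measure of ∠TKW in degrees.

1. ∠FPW = 53°  [K on PW, T on PF]
2. ∠PFW = 78°  [T on ray FP]
3. ∠FWP = 49°  [△PWF]
4. ∠PKT = 49°  [KT∥WF, corresponding at K]
5. ∠TKW = 131°  [linear pair at K on PW]

∠TKW = 131°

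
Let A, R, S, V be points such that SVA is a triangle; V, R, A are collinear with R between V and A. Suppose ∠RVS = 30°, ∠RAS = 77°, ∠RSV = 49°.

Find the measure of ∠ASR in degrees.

∠ASR = 24°

1. ∠SRV = 101°  [△SVR]
2. ∠ARS = 79°  [linear pair at R on VA]
3. ∠ASR = 24°  [△SRA]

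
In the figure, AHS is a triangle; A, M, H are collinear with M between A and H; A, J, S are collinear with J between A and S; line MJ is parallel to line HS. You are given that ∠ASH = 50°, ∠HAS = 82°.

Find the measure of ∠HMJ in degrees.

∠HMJ = 132°

1. ∠AHS = 48°  [△AHS]
2. ∠AMJ = 48°  [MJ∥HS, corresponding at M]
3. ∠HMJ = 132°  [linear pair at M on AH]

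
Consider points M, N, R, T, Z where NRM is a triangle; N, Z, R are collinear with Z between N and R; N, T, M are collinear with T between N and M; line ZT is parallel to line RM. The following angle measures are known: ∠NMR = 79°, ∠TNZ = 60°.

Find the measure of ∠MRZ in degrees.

1. ∠NTZ = 79°  [ZT∥RM, corresponding at T]
2. ∠NZT = 41°  [△NZT]
3. ∠RZT = 139°  [linear pair at Z on NR]
4. ∠MRZ = 41°  [ZT∥RM, co-interior at R–Z]

∠MRZ = 41°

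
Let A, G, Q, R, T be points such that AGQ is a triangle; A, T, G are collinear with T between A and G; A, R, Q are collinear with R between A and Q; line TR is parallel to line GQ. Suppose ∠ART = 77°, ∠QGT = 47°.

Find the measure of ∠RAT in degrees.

∠RAT = 56°

1. ∠AQG = 77°  [TR∥GQ, corresponding at R]
2. ∠AGQ = 47°  [T on ray GA]
3. ∠GAQ = 56°  [△AGQ]
4. ∠RAT = 56°  [T on AG, R on AQ]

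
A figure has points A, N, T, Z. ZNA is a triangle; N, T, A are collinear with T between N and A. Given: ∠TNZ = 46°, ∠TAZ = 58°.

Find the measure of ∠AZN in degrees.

∠AZN = 76°

1. ∠ANZ = 46°  [T on ray NA]
2. ∠NAZ = 58°  [T on ray AN]
3. ∠AZN = 76°  [△ZNA]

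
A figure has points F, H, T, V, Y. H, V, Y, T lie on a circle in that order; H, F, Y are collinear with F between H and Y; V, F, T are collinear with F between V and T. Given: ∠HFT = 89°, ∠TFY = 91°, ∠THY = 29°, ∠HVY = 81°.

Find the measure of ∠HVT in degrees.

∠HVT = 52°

1. ∠HTY = 99°  [cyclic HVYT, opposite ∠V+∠T]
2. ∠HYT = 52°  [△HYT]
3. ∠HVT = 52°  [same arc HT]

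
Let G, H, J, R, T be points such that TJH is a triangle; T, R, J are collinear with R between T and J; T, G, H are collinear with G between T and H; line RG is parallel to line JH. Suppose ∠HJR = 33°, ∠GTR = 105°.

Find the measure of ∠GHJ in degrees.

1. ∠HJT = 33°  [R on ray JT]
2. ∠HTJ = 105°  [R on TJ, G on TH]
3. ∠JHT = 42°  [△TJH]
4. ∠GHJ = 42°  [G on ray HT]

∠GHJ = 42°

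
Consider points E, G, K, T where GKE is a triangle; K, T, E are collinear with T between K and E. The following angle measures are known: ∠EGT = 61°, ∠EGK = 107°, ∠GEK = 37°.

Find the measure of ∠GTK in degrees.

1. ∠GET = 37°  [T on ray EK]
2. ∠ETG = 82°  [△GTE]
3. ∠GTK = 98°  [linear pair at T on KE]

∠GTK = 98°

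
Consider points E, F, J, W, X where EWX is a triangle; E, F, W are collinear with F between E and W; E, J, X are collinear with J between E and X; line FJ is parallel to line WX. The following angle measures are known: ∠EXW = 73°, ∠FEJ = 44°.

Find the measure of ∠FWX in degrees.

∠FWX = 63°

1. ∠EJF = 73°  [FJ∥WX, corresponding at J]
2. ∠EFJ = 63°  [△EFJ]
3. ∠JFW = 117°  [linear pair at F on EW]
4. ∠FWX = 63°  [FJ∥WX, co-interior at W–F]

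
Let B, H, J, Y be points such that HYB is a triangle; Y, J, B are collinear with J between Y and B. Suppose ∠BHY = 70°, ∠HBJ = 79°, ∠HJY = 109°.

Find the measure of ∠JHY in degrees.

1. ∠HBY = 79°  [J on ray BY]
2. ∠BYH = 31°  [△HYB]
3. ∠HYJ = 31°  [J on ray YB]
4. ∠JHY = 40°  [△HYJ]

∠JHY = 40°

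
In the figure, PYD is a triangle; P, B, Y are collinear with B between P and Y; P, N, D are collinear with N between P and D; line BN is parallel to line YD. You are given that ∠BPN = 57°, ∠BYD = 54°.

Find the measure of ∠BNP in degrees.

∠BNP = 69°

1. ∠DPY = 57°  [B on PY, N on PD]
2. ∠DYP = 54°  [B on ray YP]
3. ∠PDY = 69°  [△PYD]
4. ∠BNP = 69°  [BN∥YD, corresponding at N]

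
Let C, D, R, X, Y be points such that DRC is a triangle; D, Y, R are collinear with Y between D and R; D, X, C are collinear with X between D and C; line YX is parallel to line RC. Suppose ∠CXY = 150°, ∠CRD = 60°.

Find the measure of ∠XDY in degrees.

1. ∠DXY = 30°  [linear pair at X on DC]
2. ∠DYX = 60°  [YX∥RC, corresponding at Y]
3. ∠XDY = 90°  [△DYX]

∠XDY = 90°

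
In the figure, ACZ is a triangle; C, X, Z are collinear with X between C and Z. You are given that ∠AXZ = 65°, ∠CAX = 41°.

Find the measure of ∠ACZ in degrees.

∠ACZ = 24°

1. ∠AXC = 115°  [linear pair at X on CZ]
2. ∠ACX = 24°  [△ACX]
3. ∠ACZ = 24°  [X on ray CZ]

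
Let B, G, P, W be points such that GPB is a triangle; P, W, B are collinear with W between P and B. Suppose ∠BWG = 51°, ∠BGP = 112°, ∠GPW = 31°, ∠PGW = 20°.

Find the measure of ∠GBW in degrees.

1. ∠BPG = 31°  [W on ray PB]
2. ∠GBP = 37°  [△GPB]
3. ∠GBW = 37°  [W on ray BP]

∠GBW = 37°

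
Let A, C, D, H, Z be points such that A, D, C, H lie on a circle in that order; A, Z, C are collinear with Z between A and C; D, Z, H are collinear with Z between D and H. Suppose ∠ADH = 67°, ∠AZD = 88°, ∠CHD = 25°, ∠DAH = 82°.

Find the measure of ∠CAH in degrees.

∠CAH = 57°

1. ∠AHD = 31°  [△ADH]
2. ∠CZH = 88°  [vertical angles at Z]
3. ∠AZH = 92°  [linear pair at Z on AC]
4. ∠CAH = 57°  [△AZH]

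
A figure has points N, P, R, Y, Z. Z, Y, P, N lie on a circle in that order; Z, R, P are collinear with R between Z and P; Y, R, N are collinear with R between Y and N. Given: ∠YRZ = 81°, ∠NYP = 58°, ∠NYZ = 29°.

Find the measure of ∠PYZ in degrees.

∠PYZ = 87°

1. ∠PRY = 99°  [linear pair at R on ZP]
2. ∠PZY = 70°  [△ZRY]
3. ∠YPZ = 23°  [△YRP]
4. ∠PYZ = 87°  [△ZYP]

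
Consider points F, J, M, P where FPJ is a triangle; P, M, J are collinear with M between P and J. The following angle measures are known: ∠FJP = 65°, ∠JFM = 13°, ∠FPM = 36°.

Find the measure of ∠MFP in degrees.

1. ∠FJM = 65°  [M on ray JP]
2. ∠FMJ = 102°  [△FMJ]
3. ∠FMP = 78°  [linear pair at M on PJ]
4. ∠MFP = 66°  [△FPM]

∠MFP = 66°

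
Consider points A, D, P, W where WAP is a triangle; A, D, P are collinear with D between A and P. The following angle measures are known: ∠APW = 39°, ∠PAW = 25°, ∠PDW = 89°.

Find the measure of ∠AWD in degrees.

1. ∠DAW = 25°  [D on ray AP]
2. ∠ADW = 91°  [linear pair at D on AP]
3. ∠AWD = 64°  [△WAD]

∠AWD = 64°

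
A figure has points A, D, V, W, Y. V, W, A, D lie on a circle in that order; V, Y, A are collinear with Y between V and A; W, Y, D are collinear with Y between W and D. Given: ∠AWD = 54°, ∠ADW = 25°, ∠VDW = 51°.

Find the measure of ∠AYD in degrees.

∠AYD = 105°

1. ∠AVD = 54°  [same arc AD]
2. ∠DYV = 75°  [△VYD]
3. ∠AYD = 105°  [linear pair at Y on VA]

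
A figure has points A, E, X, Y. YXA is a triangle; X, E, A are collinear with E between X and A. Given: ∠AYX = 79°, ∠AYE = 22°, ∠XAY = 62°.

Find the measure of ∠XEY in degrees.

∠XEY = 84°

1. ∠EAY = 62°  [E on ray AX]
2. ∠AEY = 96°  [△YEA]
3. ∠XEY = 84°  [linear pair at E on XA]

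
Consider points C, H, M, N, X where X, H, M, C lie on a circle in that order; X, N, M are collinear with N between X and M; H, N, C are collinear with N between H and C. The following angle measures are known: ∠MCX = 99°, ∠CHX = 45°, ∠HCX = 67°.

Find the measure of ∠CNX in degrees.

1. ∠CMX = 45°  [same arc XC]
2. ∠CXM = 36°  [△XMC]
3. ∠CNX = 77°  [△XNC]

∠CNX = 77°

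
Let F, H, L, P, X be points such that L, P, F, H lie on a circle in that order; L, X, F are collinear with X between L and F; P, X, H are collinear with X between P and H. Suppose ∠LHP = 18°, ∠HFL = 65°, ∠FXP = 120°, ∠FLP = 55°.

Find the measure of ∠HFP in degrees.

∠HFP = 83°

1. ∠LFP = 18°  [same arc LP]
2. ∠FPH = 42°  [△PXF]
3. ∠FHP = 55°  [same arc PF]
4. ∠HFP = 83°  [△PFH]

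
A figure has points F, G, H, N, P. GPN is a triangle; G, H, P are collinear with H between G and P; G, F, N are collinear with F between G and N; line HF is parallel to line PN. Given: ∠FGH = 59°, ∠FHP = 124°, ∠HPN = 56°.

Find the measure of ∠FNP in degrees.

∠FNP = 65°

1. ∠NGP = 59°  [H on GP, F on GN]
2. ∠GPN = 56°  [H on ray PG]
3. ∠GNP = 65°  [△GPN]
4. ∠FNP = 65°  [F on ray NG]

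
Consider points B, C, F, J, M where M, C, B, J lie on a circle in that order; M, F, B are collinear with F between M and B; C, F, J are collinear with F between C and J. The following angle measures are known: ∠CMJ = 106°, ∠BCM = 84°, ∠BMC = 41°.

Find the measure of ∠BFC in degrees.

1. ∠CBJ = 74°  [cyclic MCBJ, opposite ∠M+∠B]
2. ∠CBM = 55°  [△MCB]
3. ∠BJC = 41°  [same arc CB]
4. ∠BCJ = 65°  [△CBJ]
5. ∠BFC = 60°  [△CFB]

∠BFC = 60°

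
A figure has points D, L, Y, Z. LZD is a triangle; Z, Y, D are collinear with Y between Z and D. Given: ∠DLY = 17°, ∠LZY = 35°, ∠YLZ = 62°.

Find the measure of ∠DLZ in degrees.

∠DLZ = 79°

1. ∠LYZ = 83°  [△LZY]
2. ∠DZL = 35°  [Y on ray ZD]
3. ∠DYL = 97°  [linear pair at Y on ZD]
4. ∠LDY = 66°  [△LYD]
5. ∠LDZ = 66°  [Y on ray DZ]
6. ∠DLZ = 79°  [△LZD]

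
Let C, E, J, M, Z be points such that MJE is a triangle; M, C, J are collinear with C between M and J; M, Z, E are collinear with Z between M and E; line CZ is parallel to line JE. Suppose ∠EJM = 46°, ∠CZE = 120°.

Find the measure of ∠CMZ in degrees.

∠CMZ = 74°

1. ∠MCZ = 46°  [CZ∥JE, corresponding at C]
2. ∠CZM = 60°  [linear pair at Z on ME]
3. ∠CMZ = 74°  [△MCZ]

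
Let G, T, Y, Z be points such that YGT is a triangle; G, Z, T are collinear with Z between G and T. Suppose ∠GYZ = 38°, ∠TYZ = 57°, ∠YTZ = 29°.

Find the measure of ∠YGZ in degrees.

∠YGZ = 56°

1. ∠TZY = 94°  [△YZT]
2. ∠GZY = 86°  [linear pair at Z on GT]
3. ∠YGZ = 56°  [△YGZ]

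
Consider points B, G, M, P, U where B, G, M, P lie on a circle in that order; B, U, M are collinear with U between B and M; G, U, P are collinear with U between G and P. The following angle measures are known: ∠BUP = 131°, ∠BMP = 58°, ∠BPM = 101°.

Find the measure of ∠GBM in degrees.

1. ∠GUM = 131°  [vertical angles at U]
2. ∠BGP = 58°  [same arc BP]
3. ∠BUG = 49°  [linear pair at U on BM]
4. ∠GBM = 73°  [△BUG]

∠GBM = 73°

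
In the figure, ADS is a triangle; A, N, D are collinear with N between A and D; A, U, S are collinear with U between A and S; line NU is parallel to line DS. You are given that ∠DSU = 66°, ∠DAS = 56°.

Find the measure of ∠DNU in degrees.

∠DNU = 122°

1. ∠ASD = 66°  [U on ray SA]
2. ∠ADS = 58°  [△ADS]
3. ∠ANU = 58°  [NU∥DS, corresponding at N]
4. ∠DNU = 122°  [linear pair at N on AD]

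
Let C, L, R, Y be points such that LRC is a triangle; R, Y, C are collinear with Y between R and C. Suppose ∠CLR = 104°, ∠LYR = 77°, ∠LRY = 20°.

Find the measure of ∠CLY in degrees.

∠CLY = 21°

1. ∠CYL = 103°  [linear pair at Y on RC]
2. ∠CRL = 20°  [Y on ray RC]
3. ∠LCR = 56°  [△LRC]
4. ∠LCY = 56°  [Y on ray CR]
5. ∠CLY = 21°  [△LYC]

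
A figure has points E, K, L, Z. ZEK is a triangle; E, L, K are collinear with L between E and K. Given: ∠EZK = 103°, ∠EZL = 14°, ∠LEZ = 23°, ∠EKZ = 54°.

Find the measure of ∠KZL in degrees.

1. ∠ELZ = 143°  [△ZEL]
2. ∠LKZ = 54°  [L on ray KE]
3. ∠KLZ = 37°  [linear pair at L on EK]
4. ∠KZL = 89°  [△ZLK]

∠KZL = 89°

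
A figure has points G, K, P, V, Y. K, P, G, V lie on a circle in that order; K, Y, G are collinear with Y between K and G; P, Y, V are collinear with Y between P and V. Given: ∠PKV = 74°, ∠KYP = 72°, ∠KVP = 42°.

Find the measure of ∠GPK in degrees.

∠GPK = 94°

1. ∠KPV = 64°  [△KPV]
2. ∠GKP = 44°  [△KYP]
3. ∠KGP = 42°  [same arc KP]
4. ∠GPK = 94°  [△KPG]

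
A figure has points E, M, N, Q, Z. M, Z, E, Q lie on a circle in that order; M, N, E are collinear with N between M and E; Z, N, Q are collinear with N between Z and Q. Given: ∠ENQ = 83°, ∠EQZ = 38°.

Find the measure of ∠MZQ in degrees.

1. ∠MNZ = 83°  [vertical angles at N]
2. ∠EMZ = 38°  [same arc ZE]
3. ∠MZQ = 59°  [△MNZ]

∠MZQ = 59°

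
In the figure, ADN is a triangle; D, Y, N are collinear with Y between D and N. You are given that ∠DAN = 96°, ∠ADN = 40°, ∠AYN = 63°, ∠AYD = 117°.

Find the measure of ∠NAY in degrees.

1. ∠AND = 44°  [△ADN]
2. ∠ANY = 44°  [Y on ray ND]
3. ∠NAY = 73°  [△AYN]

∠NAY = 73°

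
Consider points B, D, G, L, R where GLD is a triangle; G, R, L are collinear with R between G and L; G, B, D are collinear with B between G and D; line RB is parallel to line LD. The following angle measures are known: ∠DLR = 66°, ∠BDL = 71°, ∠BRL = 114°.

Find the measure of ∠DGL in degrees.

∠DGL = 43°

1. ∠DLG = 66°  [R on ray LG]
2. ∠GDL = 71°  [B on ray DG]
3. ∠DGL = 43°  [△GLD]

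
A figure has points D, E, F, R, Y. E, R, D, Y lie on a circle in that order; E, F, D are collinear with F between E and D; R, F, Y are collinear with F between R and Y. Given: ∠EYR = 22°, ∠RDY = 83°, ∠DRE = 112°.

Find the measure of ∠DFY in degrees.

∠DFY = 73°

1. ∠EDR = 22°  [same arc ER]
2. ∠REY = 97°  [cyclic ERDY, opposite ∠E+∠D]
3. ∠DER = 46°  [△ERD]
4. ∠ERY = 61°  [△ERY]
5. ∠DYR = 46°  [same arc RD]
6. ∠EDY = 61°  [same arc EY]
7. ∠DFY = 73°  [△DFY]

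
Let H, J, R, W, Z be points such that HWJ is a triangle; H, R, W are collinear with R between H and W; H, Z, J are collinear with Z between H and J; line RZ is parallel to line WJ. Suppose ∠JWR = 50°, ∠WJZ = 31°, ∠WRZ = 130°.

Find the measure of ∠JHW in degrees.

1. ∠HWJ = 50°  [R on ray WH]
2. ∠HJW = 31°  [Z on ray JH]
3. ∠JHW = 99°  [△HWJ]

∠JHW = 99°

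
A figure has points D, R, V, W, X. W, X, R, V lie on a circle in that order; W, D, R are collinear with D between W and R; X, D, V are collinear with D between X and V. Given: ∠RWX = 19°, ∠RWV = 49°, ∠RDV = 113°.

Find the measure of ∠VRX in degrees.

∠VRX = 112°

1. ∠RVX = 19°  [same arc XR]
2. ∠RXV = 49°  [same arc RV]
3. ∠VRX = 112°  [△XRV]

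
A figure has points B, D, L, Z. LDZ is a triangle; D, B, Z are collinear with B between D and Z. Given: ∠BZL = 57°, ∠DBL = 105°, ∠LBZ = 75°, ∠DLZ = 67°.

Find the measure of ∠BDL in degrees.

1. ∠DZL = 57°  [B on ray ZD]
2. ∠LDZ = 56°  [△LDZ]
3. ∠BDL = 56°  [B on ray DZ]

∠BDL = 56°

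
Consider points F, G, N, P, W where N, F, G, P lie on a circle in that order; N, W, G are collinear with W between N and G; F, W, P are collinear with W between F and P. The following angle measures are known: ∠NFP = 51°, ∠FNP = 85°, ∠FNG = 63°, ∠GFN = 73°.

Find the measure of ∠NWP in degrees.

1. ∠NGP = 51°  [same arc NP]
2. ∠FPN = 44°  [△NFP]
3. ∠GPN = 107°  [cyclic NFGP, opposite ∠F+∠P]
4. ∠GNP = 22°  [△NGP]
5. ∠NWP = 114°  [△NWP]

∠NWP = 114°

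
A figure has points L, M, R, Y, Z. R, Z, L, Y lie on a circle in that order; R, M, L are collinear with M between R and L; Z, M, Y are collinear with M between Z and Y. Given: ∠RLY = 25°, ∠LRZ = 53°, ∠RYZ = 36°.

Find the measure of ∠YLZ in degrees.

1. ∠RZY = 25°  [same arc RY]
2. ∠YRZ = 119°  [△RZY]
3. ∠YLZ = 61°  [cyclic RZLY, opposite ∠R+∠L]

∠YLZ = 61°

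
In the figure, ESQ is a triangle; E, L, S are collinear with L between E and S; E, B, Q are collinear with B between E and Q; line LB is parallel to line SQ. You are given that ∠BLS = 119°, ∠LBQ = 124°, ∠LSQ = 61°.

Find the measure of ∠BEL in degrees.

∠BEL = 63°

1. ∠BLE = 61°  [linear pair at L on ES]
2. ∠EBL = 56°  [linear pair at B on EQ]
3. ∠BEL = 63°  [△ELB]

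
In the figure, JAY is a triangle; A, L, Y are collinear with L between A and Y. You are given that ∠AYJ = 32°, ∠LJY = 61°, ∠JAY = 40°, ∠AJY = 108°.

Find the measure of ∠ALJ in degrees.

∠ALJ = 93°

1. ∠JYL = 32°  [L on ray YA]
2. ∠JLY = 87°  [△JLY]
3. ∠ALJ = 93°  [linear pair at L on AY]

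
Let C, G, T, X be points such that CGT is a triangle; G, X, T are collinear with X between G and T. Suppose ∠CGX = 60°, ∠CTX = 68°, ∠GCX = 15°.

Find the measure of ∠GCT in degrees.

1. ∠CGT = 60°  [X on ray GT]
2. ∠CTG = 68°  [X on ray TG]
3. ∠GCT = 52°  [△CGT]

∠GCT = 52°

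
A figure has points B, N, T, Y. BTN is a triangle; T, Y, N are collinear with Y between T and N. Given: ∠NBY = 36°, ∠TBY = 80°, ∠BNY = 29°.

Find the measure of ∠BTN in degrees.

1. ∠BYN = 115°  [△BYN]
2. ∠BYT = 65°  [linear pair at Y on TN]
3. ∠BTY = 35°  [△BTY]
4. ∠BTN = 35°  [Y on ray TN]

∠BTN = 35°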